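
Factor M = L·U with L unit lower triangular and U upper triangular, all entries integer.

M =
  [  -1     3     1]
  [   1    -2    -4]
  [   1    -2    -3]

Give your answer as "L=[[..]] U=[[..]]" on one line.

  row1 -= -1·row0 → [0,1,-3]
  row2 -= -1·row0 → [0,1,-2]
  row2 -= 1·row1 → [0,0,1]

L=[[1,0,0],[-1,1,0],[-1,1,1]] U=[[-1,3,1],[0,1,-3],[0,0,1]]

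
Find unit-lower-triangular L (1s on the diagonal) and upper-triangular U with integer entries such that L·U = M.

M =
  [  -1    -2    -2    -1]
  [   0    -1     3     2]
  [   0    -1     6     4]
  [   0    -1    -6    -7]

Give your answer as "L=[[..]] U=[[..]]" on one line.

  r1 -= 0·r0 → [0,-1,3,2]
  r2 -= 0·r0 → [0,-1,6,4]
  r3 -= 0·r0 → [0,-1,-6,-7]
  r2 -= 1·r1 → [0,0,3,2]
  r3 -= 1·r1 → [0,0,-9,-9]
  r3 -= -3·r2 → [0,0,0,-3]

L=[[1,0,0,0],[0,1,0,0],[0,1,1,0],[0,1,-3,1]] U=[[-1,-2,-2,-1],[0,-1,3,2],[0,0,3,2],[0,0,0,-3]]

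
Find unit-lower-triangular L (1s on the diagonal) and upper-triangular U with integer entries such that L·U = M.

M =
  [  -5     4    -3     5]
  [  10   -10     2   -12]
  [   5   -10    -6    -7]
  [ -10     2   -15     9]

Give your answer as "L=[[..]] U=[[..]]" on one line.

L=[[1,0,0,0],[-2,1,0,0],[-1,3,1,0],[2,3,1,1]] U=[[-5,4,-3,5],[0,-2,-4,-2],[0,0,3,4],[0,0,0,1]]

  R1 -= -2·R0 → [0,-2,-4,-2]
  R2 -= -1·R0 → [0,-6,-9,-2]
  R3 -= 2·R0 → [0,-6,-9,-1]
  R2 -= 3·R1 → [0,0,3,4]
  R3 -= 3·R1 → [0,0,3,5]
  R3 -= 1·R2 → [0,0,0,1]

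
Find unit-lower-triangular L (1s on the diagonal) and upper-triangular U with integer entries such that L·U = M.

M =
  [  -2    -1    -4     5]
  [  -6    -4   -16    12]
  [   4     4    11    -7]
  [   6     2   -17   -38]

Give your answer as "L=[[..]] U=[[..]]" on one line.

  R1 -= 3·R0 → [0,-1,-4,-3]
  R2 -= -2·R0 → [0,2,3,3]
  R3 -= -3·R0 → [0,-1,-29,-23]
  R2 -= -2·R1 → [0,0,-5,-3]
  R3 -= 1·R1 → [0,0,-25,-20]
  R3 -= 5·R2 → [0,0,0,-5]

L=[[1,0,0,0],[3,1,0,0],[-2,-2,1,0],[-3,1,5,1]] U=[[-2,-1,-4,5],[0,-1,-4,-3],[0,0,-5,-3],[0,0,0,-5]]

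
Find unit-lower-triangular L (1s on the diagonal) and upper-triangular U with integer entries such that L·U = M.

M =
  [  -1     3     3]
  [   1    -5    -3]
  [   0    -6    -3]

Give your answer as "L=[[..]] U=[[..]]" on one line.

  row1 -= -1·row0 → [0,-2,0]
  row2 -= 0·row0 → [0,-6,-3]
  row2 -= 3·row1 → [0,0,-3]

L=[[1,0,0],[-1,1,0],[0,3,1]] U=[[-1,3,3],[0,-2,0],[0,0,-3]]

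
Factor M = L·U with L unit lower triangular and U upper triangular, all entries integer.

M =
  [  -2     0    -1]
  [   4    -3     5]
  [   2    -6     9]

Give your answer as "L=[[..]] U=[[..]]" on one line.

L=[[1,0,0],[-2,1,0],[-1,2,1]] U=[[-2,0,-1],[0,-3,3],[0,0,2]]

  r1 -= -2·r0 → [0,-3,3]
  r2 -= -1·r0 → [0,-6,8]
  r2 -= 2·r1 → [0,0,2]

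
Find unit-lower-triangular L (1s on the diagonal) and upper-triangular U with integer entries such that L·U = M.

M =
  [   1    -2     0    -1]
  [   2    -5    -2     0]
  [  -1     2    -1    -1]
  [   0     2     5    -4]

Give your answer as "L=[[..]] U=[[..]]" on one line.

L=[[1,0,0,0],[2,1,0,0],[-1,0,1,0],[0,-2,-1,1]] U=[[1,-2,0,-1],[0,-1,-2,2],[0,0,-1,-2],[0,0,0,-2]]

  row1 -= 2·row0 → [0,-1,-2,2]
  row2 -= -1·row0 → [0,0,-1,-2]
  row3 -= 0·row0 → [0,2,5,-4]
  row2 -= 0·row1 → [0,0,-1,-2]
  row3 -= -2·row1 → [0,0,1,0]
  row3 -= -1·row2 → [0,0,0,-2]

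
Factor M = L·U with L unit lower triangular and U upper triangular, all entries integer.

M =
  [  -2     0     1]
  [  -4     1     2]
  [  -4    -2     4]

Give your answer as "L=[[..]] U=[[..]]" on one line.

L=[[1,0,0],[2,1,0],[2,-2,1]] U=[[-2,0,1],[0,1,0],[0,0,2]]

  R1 -= 2·R0 → [0,1,0]
  R2 -= 2·R0 → [0,-2,2]
  R2 -= -2·R1 → [0,0,2]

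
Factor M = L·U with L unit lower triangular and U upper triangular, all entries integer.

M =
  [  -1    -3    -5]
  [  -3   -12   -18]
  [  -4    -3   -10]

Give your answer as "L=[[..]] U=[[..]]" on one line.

  row1 -= 3·row0 → [0,-3,-3]
  row2 -= 4·row0 → [0,9,10]
  row2 -= -3·row1 → [0,0,1]

L=[[1,0,0],[3,1,0],[4,-3,1]] U=[[-1,-3,-5],[0,-3,-3],[0,0,1]]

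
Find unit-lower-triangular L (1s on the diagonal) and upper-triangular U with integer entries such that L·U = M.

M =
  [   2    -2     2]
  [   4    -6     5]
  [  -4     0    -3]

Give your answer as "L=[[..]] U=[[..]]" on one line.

L=[[1,0,0],[2,1,0],[-2,2,1]] U=[[2,-2,2],[0,-2,1],[0,0,-1]]

  r1 -= 2·r0 → [0,-2,1]
  r2 -= -2·r0 → [0,-4,1]
  r2 -= 2·r1 → [0,0,-1]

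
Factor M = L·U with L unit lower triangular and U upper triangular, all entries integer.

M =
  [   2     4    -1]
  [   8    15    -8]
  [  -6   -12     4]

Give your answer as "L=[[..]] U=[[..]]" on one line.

  R1 -= 4·R0 → [0,-1,-4]
  R2 -= -3·R0 → [0,0,1]
  R2 -= 0·R1 → [0,0,1]

L=[[1,0,0],[4,1,0],[-3,0,1]] U=[[2,4,-1],[0,-1,-4],[0,0,1]]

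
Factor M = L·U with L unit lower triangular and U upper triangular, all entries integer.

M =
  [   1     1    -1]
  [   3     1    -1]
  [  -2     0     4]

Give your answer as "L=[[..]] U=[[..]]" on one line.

L=[[1,0,0],[3,1,0],[-2,-1,1]] U=[[1,1,-1],[0,-2,2],[0,0,4]]

  row1 -= 3·row0 → [0,-2,2]
  row2 -= -2·row0 → [0,2,2]
  row2 -= -1·row1 → [0,0,4]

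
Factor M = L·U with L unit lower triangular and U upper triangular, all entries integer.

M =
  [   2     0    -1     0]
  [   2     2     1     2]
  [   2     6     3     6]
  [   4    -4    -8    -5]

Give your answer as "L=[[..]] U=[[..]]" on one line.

  row1 -= 1·row0 → [0,2,2,2]
  row2 -= 1·row0 → [0,6,4,6]
  row3 -= 2·row0 → [0,-4,-6,-5]
  row2 -= 3·row1 → [0,0,-2,0]
  row3 -= -2·row1 → [0,0,-2,-1]
  row3 -= 1·row2 → [0,0,0,-1]

L=[[1,0,0,0],[1,1,0,0],[1,3,1,0],[2,-2,1,1]] U=[[2,0,-1,0],[0,2,2,2],[0,0,-2,0],[0,0,0,-1]]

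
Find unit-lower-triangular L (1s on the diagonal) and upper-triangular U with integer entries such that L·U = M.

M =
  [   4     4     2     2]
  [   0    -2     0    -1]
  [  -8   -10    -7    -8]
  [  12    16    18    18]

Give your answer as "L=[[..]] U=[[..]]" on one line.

L=[[1,0,0,0],[0,1,0,0],[-2,1,1,0],[3,-2,-4,1]] U=[[4,4,2,2],[0,-2,0,-1],[0,0,-3,-3],[0,0,0,-2]]

  row1 -= 0·row0 → [0,-2,0,-1]
  row2 -= -2·row0 → [0,-2,-3,-4]
  row3 -= 3·row0 → [0,4,12,12]
  row2 -= 1·row1 → [0,0,-3,-3]
  row3 -= -2·row1 → [0,0,12,10]
  row3 -= -4·row2 → [0,0,0,-2]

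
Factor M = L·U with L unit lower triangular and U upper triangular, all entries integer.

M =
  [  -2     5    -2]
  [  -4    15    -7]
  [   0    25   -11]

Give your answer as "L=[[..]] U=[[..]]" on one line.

L=[[1,0,0],[2,1,0],[0,5,1]] U=[[-2,5,-2],[0,5,-3],[0,0,4]]

  r1 -= 2·r0 → [0,5,-3]
  r2 -= 0·r0 → [0,25,-11]
  r2 -= 5·r1 → [0,0,4]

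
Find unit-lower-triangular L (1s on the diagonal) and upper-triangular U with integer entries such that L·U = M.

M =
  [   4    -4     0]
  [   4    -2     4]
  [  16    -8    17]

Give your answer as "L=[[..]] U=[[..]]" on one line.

  row1 -= 1·row0 → [0,2,4]
  row2 -= 4·row0 → [0,8,17]
  row2 -= 4·row1 → [0,0,1]

L=[[1,0,0],[1,1,0],[4,4,1]] U=[[4,-4,0],[0,2,4],[0,0,1]]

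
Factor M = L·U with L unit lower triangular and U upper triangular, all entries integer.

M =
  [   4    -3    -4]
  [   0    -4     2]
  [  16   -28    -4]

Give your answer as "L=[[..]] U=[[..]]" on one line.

L=[[1,0,0],[0,1,0],[4,4,1]] U=[[4,-3,-4],[0,-4,2],[0,0,4]]

  R1 -= 0·R0 → [0,-4,2]
  R2 -= 4·R0 → [0,-16,12]
  R2 -= 4·R1 → [0,0,4]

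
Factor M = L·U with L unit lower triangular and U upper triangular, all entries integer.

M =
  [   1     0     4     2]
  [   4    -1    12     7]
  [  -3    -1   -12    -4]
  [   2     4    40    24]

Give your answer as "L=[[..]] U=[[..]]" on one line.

L=[[1,0,0,0],[4,1,0,0],[-3,1,1,0],[2,-4,4,1]] U=[[1,0,4,2],[0,-1,-4,-1],[0,0,4,3],[0,0,0,4]]

  R1 -= 4·R0 → [0,-1,-4,-1]
  R2 -= -3·R0 → [0,-1,0,2]
  R3 -= 2·R0 → [0,4,32,20]
  R2 -= 1·R1 → [0,0,4,3]
  R3 -= -4·R1 → [0,0,16,16]
  R3 -= 4·R2 → [0,0,0,4]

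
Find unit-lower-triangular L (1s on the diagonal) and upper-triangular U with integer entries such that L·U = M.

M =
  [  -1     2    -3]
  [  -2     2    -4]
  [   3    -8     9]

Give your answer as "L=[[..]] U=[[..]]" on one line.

L=[[1,0,0],[2,1,0],[-3,1,1]] U=[[-1,2,-3],[0,-2,2],[0,0,-2]]

  r1 -= 2·r0 → [0,-2,2]
  r2 -= -3·r0 → [0,-2,0]
  r2 -= 1·r1 → [0,0,-2]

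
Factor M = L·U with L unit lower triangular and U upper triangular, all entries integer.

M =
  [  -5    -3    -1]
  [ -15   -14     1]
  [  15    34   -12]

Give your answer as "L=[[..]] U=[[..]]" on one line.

L=[[1,0,0],[3,1,0],[-3,-5,1]] U=[[-5,-3,-1],[0,-5,4],[0,0,5]]

  R1 -= 3·R0 → [0,-5,4]
  R2 -= -3·R0 → [0,25,-15]
  R2 -= -5·R1 → [0,0,5]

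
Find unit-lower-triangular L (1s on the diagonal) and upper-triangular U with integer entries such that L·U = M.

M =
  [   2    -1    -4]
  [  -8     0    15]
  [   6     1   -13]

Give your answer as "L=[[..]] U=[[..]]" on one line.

  r1 -= -4·r0 → [0,-4,-1]
  r2 -= 3·r0 → [0,4,-1]
  r2 -= -1·r1 → [0,0,-2]

L=[[1,0,0],[-4,1,0],[3,-1,1]] U=[[2,-1,-4],[0,-4,-1],[0,0,-2]]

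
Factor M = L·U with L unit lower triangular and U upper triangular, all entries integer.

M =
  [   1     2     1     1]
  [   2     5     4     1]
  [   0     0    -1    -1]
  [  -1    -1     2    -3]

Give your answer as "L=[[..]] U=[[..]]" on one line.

  R1 -= 2·R0 → [0,1,2,-1]
  R2 -= 0·R0 → [0,0,-1,-1]
  R3 -= -1·R0 → [0,1,3,-2]
  R2 -= 0·R1 → [0,0,-1,-1]
  R3 -= 1·R1 → [0,0,1,-1]
  R3 -= -1·R2 → [0,0,0,-2]

L=[[1,0,0,0],[2,1,0,0],[0,0,1,0],[-1,1,-1,1]] U=[[1,2,1,1],[0,1,2,-1],[0,0,-1,-1],[0,0,0,-2]]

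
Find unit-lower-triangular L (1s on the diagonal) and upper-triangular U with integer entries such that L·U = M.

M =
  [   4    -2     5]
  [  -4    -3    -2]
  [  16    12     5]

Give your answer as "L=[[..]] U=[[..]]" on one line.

L=[[1,0,0],[-1,1,0],[4,-4,1]] U=[[4,-2,5],[0,-5,3],[0,0,-3]]

  r1 -= -1·r0 → [0,-5,3]
  r2 -= 4·r0 → [0,20,-15]
  r2 -= -4·r1 → [0,0,-3]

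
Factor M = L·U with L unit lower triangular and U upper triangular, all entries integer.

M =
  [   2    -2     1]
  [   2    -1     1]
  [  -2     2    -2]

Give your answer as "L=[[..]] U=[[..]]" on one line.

  R1 -= 1·R0 → [0,1,0]
  R2 -= -1·R0 → [0,0,-1]
  R2 -= 0·R1 → [0,0,-1]

L=[[1,0,0],[1,1,0],[-1,0,1]] U=[[2,-2,1],[0,1,0],[0,0,-1]]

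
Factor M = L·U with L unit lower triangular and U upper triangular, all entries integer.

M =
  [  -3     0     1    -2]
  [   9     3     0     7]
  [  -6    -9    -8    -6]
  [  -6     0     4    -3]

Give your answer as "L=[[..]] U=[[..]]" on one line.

L=[[1,0,0,0],[-3,1,0,0],[2,-3,1,0],[2,0,-2,1]] U=[[-3,0,1,-2],[0,3,3,1],[0,0,-1,1],[0,0,0,3]]

  r1 -= -3·r0 → [0,3,3,1]
  r2 -= 2·r0 → [0,-9,-10,-2]
  r3 -= 2·r0 → [0,0,2,1]
  r2 -= -3·r1 → [0,0,-1,1]
  r3 -= 0·r1 → [0,0,2,1]
  r3 -= -2·r2 → [0,0,0,3]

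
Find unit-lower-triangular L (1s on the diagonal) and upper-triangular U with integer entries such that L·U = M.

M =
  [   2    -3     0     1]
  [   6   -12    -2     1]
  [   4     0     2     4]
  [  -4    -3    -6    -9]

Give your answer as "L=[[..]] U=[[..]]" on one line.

  r1 -= 3·r0 → [0,-3,-2,-2]
  r2 -= 2·r0 → [0,6,2,2]
  r3 -= -2·r0 → [0,-9,-6,-7]
  r2 -= -2·r1 → [0,0,-2,-2]
  r3 -= 3·r1 → [0,0,0,-1]
  r3 -= 0·r2 → [0,0,0,-1]

L=[[1,0,0,0],[3,1,0,0],[2,-2,1,0],[-2,3,0,1]] U=[[2,-3,0,1],[0,-3,-2,-2],[0,0,-2,-2],[0,0,0,-1]]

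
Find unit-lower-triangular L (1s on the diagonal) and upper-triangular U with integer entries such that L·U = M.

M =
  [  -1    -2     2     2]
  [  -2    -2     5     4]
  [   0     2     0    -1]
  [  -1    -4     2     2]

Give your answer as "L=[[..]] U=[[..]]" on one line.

  row1 -= 2·row0 → [0,2,1,0]
  row2 -= 0·row0 → [0,2,0,-1]
  row3 -= 1·row0 → [0,-2,0,0]
  row2 -= 1·row1 → [0,0,-1,-1]
  row3 -= -1·row1 → [0,0,1,0]
  row3 -= -1·row2 → [0,0,0,-1]

L=[[1,0,0,0],[2,1,0,0],[0,1,1,0],[1,-1,-1,1]] U=[[-1,-2,2,2],[0,2,1,0],[0,0,-1,-1],[0,0,0,-1]]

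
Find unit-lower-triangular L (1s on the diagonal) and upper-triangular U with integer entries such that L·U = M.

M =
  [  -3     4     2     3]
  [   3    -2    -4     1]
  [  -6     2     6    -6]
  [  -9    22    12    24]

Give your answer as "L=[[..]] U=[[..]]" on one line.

  R1 -= -1·R0 → [0,2,-2,4]
  R2 -= 2·R0 → [0,-6,2,-12]
  R3 -= 3·R0 → [0,10,6,15]
  R2 -= -3·R1 → [0,0,-4,0]
  R3 -= 5·R1 → [0,0,16,-5]
  R3 -= -4·R2 → [0,0,0,-5]

L=[[1,0,0,0],[-1,1,0,0],[2,-3,1,0],[3,5,-4,1]] U=[[-3,4,2,3],[0,2,-2,4],[0,0,-4,0],[0,0,0,-5]]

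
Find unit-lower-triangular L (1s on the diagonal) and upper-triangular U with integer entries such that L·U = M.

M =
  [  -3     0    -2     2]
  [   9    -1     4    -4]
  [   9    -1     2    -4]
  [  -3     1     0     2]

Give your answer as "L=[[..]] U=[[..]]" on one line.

L=[[1,0,0,0],[-3,1,0,0],[-3,1,1,0],[1,-1,0,1]] U=[[-3,0,-2,2],[0,-1,-2,2],[0,0,-2,0],[0,0,0,2]]

  row1 -= -3·row0 → [0,-1,-2,2]
  row2 -= -3·row0 → [0,-1,-4,2]
  row3 -= 1·row0 → [0,1,2,0]
  row2 -= 1·row1 → [0,0,-2,0]
  row3 -= -1·row1 → [0,0,0,2]
  row3 -= 0·row2 → [0,0,0,2]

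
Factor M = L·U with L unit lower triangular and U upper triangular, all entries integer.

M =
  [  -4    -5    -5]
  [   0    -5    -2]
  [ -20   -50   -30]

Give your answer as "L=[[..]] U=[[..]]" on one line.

L=[[1,0,0],[0,1,0],[5,5,1]] U=[[-4,-5,-5],[0,-5,-2],[0,0,5]]

  R1 -= 0·R0 → [0,-5,-2]
  R2 -= 5·R0 → [0,-25,-5]
  R2 -= 5·R1 → [0,0,5]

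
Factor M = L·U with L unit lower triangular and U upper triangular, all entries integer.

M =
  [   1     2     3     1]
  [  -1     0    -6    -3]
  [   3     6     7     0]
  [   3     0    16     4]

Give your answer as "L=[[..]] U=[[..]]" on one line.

L=[[1,0,0,0],[-1,1,0,0],[3,0,1,0],[3,-3,1,1]] U=[[1,2,3,1],[0,2,-3,-2],[0,0,-2,-3],[0,0,0,-2]]

  r1 -= -1·r0 → [0,2,-3,-2]
  r2 -= 3·r0 → [0,0,-2,-3]
  r3 -= 3·r0 → [0,-6,7,1]
  r2 -= 0·r1 → [0,0,-2,-3]
  r3 -= -3·r1 → [0,0,-2,-5]
  r3 -= 1·r2 → [0,0,0,-2]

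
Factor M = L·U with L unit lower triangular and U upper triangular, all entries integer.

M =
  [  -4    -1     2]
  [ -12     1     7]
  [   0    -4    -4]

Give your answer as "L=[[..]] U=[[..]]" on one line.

  r1 -= 3·r0 → [0,4,1]
  r2 -= 0·r0 → [0,-4,-4]
  r2 -= -1·r1 → [0,0,-3]

L=[[1,0,0],[3,1,0],[0,-1,1]] U=[[-4,-1,2],[0,4,1],[0,0,-3]]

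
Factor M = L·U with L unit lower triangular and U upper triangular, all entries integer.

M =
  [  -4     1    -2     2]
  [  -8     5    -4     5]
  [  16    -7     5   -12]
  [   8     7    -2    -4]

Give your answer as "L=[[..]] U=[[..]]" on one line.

L=[[1,0,0,0],[2,1,0,0],[-4,-1,1,0],[-2,3,2,1]] U=[[-4,1,-2,2],[0,3,0,1],[0,0,-3,-3],[0,0,0,3]]

  row1 -= 2·row0 → [0,3,0,1]
  row2 -= -4·row0 → [0,-3,-3,-4]
  row3 -= -2·row0 → [0,9,-6,0]
  row2 -= -1·row1 → [0,0,-3,-3]
  row3 -= 3·row1 → [0,0,-6,-3]
  row3 -= 2·row2 → [0,0,0,3]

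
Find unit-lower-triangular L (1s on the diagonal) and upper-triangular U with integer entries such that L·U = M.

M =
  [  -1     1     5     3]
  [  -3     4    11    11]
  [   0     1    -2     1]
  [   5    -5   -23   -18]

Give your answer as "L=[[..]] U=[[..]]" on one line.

  r1 -= 3·r0 → [0,1,-4,2]
  r2 -= 0·r0 → [0,1,-2,1]
  r3 -= -5·r0 → [0,0,2,-3]
  r2 -= 1·r1 → [0,0,2,-1]
  r3 -= 0·r1 → [0,0,2,-3]
  r3 -= 1·r2 → [0,0,0,-2]

L=[[1,0,0,0],[3,1,0,0],[0,1,1,0],[-5,0,1,1]] U=[[-1,1,5,3],[0,1,-4,2],[0,0,2,-1],[0,0,0,-2]]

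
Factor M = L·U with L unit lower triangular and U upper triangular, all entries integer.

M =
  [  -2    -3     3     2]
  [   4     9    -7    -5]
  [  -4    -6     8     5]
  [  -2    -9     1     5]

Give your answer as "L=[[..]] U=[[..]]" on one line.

L=[[1,0,0,0],[-2,1,0,0],[2,0,1,0],[1,-2,-2,1]] U=[[-2,-3,3,2],[0,3,-1,-1],[0,0,2,1],[0,0,0,3]]

  row1 -= -2·row0 → [0,3,-1,-1]
  row2 -= 2·row0 → [0,0,2,1]
  row3 -= 1·row0 → [0,-6,-2,3]
  row2 -= 0·row1 → [0,0,2,1]
  row3 -= -2·row1 → [0,0,-4,1]
  row3 -= -2·row2 → [0,0,0,3]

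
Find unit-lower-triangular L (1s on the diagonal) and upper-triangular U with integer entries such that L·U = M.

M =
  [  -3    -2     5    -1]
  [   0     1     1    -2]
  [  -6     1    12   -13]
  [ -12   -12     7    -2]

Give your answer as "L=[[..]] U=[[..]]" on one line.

L=[[1,0,0,0],[0,1,0,0],[2,5,1,0],[4,-4,3,1]] U=[[-3,-2,5,-1],[0,1,1,-2],[0,0,-3,-1],[0,0,0,-3]]

  R1 -= 0·R0 → [0,1,1,-2]
  R2 -= 2·R0 → [0,5,2,-11]
  R3 -= 4·R0 → [0,-4,-13,2]
  R2 -= 5·R1 → [0,0,-3,-1]
  R3 -= -4·R1 → [0,0,-9,-6]
  R3 -= 3·R2 → [0,0,0,-3]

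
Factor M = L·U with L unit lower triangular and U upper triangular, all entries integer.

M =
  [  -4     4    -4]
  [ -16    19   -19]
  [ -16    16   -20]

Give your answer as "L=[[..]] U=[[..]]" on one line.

L=[[1,0,0],[4,1,0],[4,0,1]] U=[[-4,4,-4],[0,3,-3],[0,0,-4]]

  row1 -= 4·row0 → [0,3,-3]
  row2 -= 4·row0 → [0,0,-4]
  row2 -= 0·row1 → [0,0,-4]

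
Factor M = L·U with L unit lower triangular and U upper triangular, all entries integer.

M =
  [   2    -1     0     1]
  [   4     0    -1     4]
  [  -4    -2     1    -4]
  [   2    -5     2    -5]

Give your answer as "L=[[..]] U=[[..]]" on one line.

L=[[1,0,0,0],[2,1,0,0],[-2,-2,1,0],[1,-2,0,1]] U=[[2,-1,0,1],[0,2,-1,2],[0,0,-1,2],[0,0,0,-2]]

  r1 -= 2·r0 → [0,2,-1,2]
  r2 -= -2·r0 → [0,-4,1,-2]
  r3 -= 1·r0 → [0,-4,2,-6]
  r2 -= -2·r1 → [0,0,-1,2]
  r3 -= -2·r1 → [0,0,0,-2]
  r3 -= 0·r2 → [0,0,0,-2]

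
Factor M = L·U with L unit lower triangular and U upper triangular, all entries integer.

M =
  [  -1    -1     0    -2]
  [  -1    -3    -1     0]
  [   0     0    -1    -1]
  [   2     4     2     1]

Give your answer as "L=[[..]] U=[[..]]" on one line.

  row1 -= 1·row0 → [0,-2,-1,2]
  row2 -= 0·row0 → [0,0,-1,-1]
  row3 -= -2·row0 → [0,2,2,-3]
  row2 -= 0·row1 → [0,0,-1,-1]
  row3 -= -1·row1 → [0,0,1,-1]
  row3 -= -1·row2 → [0,0,0,-2]

L=[[1,0,0,0],[1,1,0,0],[0,0,1,0],[-2,-1,-1,1]] U=[[-1,-1,0,-2],[0,-2,-1,2],[0,0,-1,-1],[0,0,0,-2]]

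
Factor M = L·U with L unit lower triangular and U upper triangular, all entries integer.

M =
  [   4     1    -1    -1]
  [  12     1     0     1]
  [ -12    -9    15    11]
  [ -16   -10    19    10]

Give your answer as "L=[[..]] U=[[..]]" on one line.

  R1 -= 3·R0 → [0,-2,3,4]
  R2 -= -3·R0 → [0,-6,12,8]
  R3 -= -4·R0 → [0,-6,15,6]
  R2 -= 3·R1 → [0,0,3,-4]
  R3 -= 3·R1 → [0,0,6,-6]
  R3 -= 2·R2 → [0,0,0,2]

L=[[1,0,0,0],[3,1,0,0],[-3,3,1,0],[-4,3,2,1]] U=[[4,1,-1,-1],[0,-2,3,4],[0,0,3,-4],[0,0,0,2]]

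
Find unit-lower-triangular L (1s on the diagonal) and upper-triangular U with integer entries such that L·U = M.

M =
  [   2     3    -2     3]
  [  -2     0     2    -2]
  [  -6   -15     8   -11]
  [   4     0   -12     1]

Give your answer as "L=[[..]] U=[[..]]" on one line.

L=[[1,0,0,0],[-1,1,0,0],[-3,-2,1,0],[2,-2,-4,1]] U=[[2,3,-2,3],[0,3,0,1],[0,0,2,0],[0,0,0,-3]]

  r1 -= -1·r0 → [0,3,0,1]
  r2 -= -3·r0 → [0,-6,2,-2]
  r3 -= 2·r0 → [0,-6,-8,-5]
  r2 -= -2·r1 → [0,0,2,0]
  r3 -= -2·r1 → [0,0,-8,-3]
  r3 -= -4·r2 → [0,0,0,-3]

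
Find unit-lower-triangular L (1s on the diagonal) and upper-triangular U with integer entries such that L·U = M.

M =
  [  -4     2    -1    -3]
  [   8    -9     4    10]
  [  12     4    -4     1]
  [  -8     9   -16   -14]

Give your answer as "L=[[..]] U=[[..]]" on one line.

  row1 -= -2·row0 → [0,-5,2,4]
  row2 -= -3·row0 → [0,10,-7,-8]
  row3 -= 2·row0 → [0,5,-14,-8]
  row2 -= -2·row1 → [0,0,-3,0]
  row3 -= -1·row1 → [0,0,-12,-4]
  row3 -= 4·row2 → [0,0,0,-4]

L=[[1,0,0,0],[-2,1,0,0],[-3,-2,1,0],[2,-1,4,1]] U=[[-4,2,-1,-3],[0,-5,2,4],[0,0,-3,0],[0,0,0,-4]]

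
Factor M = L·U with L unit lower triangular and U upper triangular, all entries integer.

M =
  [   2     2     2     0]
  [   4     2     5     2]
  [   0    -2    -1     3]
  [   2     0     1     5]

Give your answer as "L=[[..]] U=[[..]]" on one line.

L=[[1,0,0,0],[2,1,0,0],[0,1,1,0],[1,1,1,1]] U=[[2,2,2,0],[0,-2,1,2],[0,0,-2,1],[0,0,0,2]]

  R1 -= 2·R0 → [0,-2,1,2]
  R2 -= 0·R0 → [0,-2,-1,3]
  R3 -= 1·R0 → [0,-2,-1,5]
  R2 -= 1·R1 → [0,0,-2,1]
  R3 -= 1·R1 → [0,0,-2,3]
  R3 -= 1·R2 → [0,0,0,2]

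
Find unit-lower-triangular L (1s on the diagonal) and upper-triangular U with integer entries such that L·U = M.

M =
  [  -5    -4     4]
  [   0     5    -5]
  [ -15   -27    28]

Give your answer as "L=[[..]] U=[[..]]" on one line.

  row1 -= 0·row0 → [0,5,-5]
  row2 -= 3·row0 → [0,-15,16]
  row2 -= -3·row1 → [0,0,1]

L=[[1,0,0],[0,1,0],[3,-3,1]] U=[[-5,-4,4],[0,5,-5],[0,0,1]]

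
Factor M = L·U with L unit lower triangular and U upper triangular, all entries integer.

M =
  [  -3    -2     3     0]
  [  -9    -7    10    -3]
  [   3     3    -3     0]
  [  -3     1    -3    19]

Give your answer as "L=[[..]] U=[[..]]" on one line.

  R1 -= 3·R0 → [0,-1,1,-3]
  R2 -= -1·R0 → [0,1,0,0]
  R3 -= 1·R0 → [0,3,-6,19]
  R2 -= -1·R1 → [0,0,1,-3]
  R3 -= -3·R1 → [0,0,-3,10]
  R3 -= -3·R2 → [0,0,0,1]

L=[[1,0,0,0],[3,1,0,0],[-1,-1,1,0],[1,-3,-3,1]] U=[[-3,-2,3,0],[0,-1,1,-3],[0,0,1,-3],[0,0,0,1]]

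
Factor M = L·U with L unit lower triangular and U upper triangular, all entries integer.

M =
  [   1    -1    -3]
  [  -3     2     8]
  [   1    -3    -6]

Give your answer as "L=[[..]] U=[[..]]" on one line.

  row1 -= -3·row0 → [0,-1,-1]
  row2 -= 1·row0 → [0,-2,-3]
  row2 -= 2·row1 → [0,0,-1]

L=[[1,0,0],[-3,1,0],[1,2,1]] U=[[1,-1,-3],[0,-1,-1],[0,0,-1]]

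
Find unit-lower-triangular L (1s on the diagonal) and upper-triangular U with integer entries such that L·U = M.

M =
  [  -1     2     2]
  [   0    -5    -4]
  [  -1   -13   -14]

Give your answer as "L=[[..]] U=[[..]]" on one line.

L=[[1,0,0],[0,1,0],[1,3,1]] U=[[-1,2,2],[0,-5,-4],[0,0,-4]]

  r1 -= 0·r0 → [0,-5,-4]
  r2 -= 1·r0 → [0,-15,-16]
  r2 -= 3·r1 → [0,0,-4]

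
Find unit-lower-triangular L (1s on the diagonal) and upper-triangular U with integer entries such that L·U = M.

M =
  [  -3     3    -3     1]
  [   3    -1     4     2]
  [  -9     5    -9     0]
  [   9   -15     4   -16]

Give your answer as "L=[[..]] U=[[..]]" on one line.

L=[[1,0,0,0],[-1,1,0,0],[3,-2,1,0],[-3,-3,-1,1]] U=[[-3,3,-3,1],[0,2,1,3],[0,0,2,3],[0,0,0,-1]]

  R1 -= -1·R0 → [0,2,1,3]
  R2 -= 3·R0 → [0,-4,0,-3]
  R3 -= -3·R0 → [0,-6,-5,-13]
  R2 -= -2·R1 → [0,0,2,3]
  R3 -= -3·R1 → [0,0,-2,-4]
  R3 -= -1·R2 → [0,0,0,-1]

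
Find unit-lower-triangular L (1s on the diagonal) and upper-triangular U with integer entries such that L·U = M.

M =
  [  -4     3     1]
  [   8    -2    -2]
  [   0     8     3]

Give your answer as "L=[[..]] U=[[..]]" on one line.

  R1 -= -2·R0 → [0,4,0]
  R2 -= 0·R0 → [0,8,3]
  R2 -= 2·R1 → [0,0,3]

L=[[1,0,0],[-2,1,0],[0,2,1]] U=[[-4,3,1],[0,4,0],[0,0,3]]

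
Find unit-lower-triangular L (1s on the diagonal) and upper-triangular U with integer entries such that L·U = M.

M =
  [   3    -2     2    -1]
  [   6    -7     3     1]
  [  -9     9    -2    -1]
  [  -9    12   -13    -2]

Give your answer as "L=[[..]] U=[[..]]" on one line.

  R1 -= 2·R0 → [0,-3,-1,3]
  R2 -= -3·R0 → [0,3,4,-4]
  R3 -= -3·R0 → [0,6,-7,-5]
  R2 -= -1·R1 → [0,0,3,-1]
  R3 -= -2·R1 → [0,0,-9,1]
  R3 -= -3·R2 → [0,0,0,-2]

L=[[1,0,0,0],[2,1,0,0],[-3,-1,1,0],[-3,-2,-3,1]] U=[[3,-2,2,-1],[0,-3,-1,3],[0,0,3,-1],[0,0,0,-2]]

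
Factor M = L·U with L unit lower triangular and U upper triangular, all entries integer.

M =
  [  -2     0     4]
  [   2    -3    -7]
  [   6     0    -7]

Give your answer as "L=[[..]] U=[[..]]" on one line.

  r1 -= -1·r0 → [0,-3,-3]
  r2 -= -3·r0 → [0,0,5]
  r2 -= 0·r1 → [0,0,5]

L=[[1,0,0],[-1,1,0],[-3,0,1]] U=[[-2,0,4],[0,-3,-3],[0,0,5]]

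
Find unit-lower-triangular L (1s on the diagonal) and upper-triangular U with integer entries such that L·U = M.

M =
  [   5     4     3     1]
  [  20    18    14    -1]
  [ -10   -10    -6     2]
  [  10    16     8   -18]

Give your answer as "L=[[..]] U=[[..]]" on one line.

  R1 -= 4·R0 → [0,2,2,-5]
  R2 -= -2·R0 → [0,-2,0,4]
  R3 -= 2·R0 → [0,8,2,-20]
  R2 -= -1·R1 → [0,0,2,-1]
  R3 -= 4·R1 → [0,0,-6,0]
  R3 -= -3·R2 → [0,0,0,-3]

L=[[1,0,0,0],[4,1,0,0],[-2,-1,1,0],[2,4,-3,1]] U=[[5,4,3,1],[0,2,2,-5],[0,0,2,-1],[0,0,0,-3]]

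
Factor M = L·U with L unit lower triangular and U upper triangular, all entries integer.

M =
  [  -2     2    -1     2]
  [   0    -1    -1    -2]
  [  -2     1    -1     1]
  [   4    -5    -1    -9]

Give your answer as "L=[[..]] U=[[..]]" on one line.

L=[[1,0,0,0],[0,1,0,0],[1,1,1,0],[-2,1,-2,1]] U=[[-2,2,-1,2],[0,-1,-1,-2],[0,0,1,1],[0,0,0,-1]]

  R1 -= 0·R0 → [0,-1,-1,-2]
  R2 -= 1·R0 → [0,-1,0,-1]
  R3 -= -2·R0 → [0,-1,-3,-5]
  R2 -= 1·R1 → [0,0,1,1]
  R3 -= 1·R1 → [0,0,-2,-3]
  R3 -= -2·R2 → [0,0,0,-1]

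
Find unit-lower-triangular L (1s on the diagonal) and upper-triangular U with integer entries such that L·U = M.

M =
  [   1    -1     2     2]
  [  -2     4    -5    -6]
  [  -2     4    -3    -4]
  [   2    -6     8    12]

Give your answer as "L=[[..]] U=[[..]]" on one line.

  row1 -= -2·row0 → [0,2,-1,-2]
  row2 -= -2·row0 → [0,2,1,0]
  row3 -= 2·row0 → [0,-4,4,8]
  row2 -= 1·row1 → [0,0,2,2]
  row3 -= -2·row1 → [0,0,2,4]
  row3 -= 1·row2 → [0,0,0,2]

L=[[1,0,0,0],[-2,1,0,0],[-2,1,1,0],[2,-2,1,1]] U=[[1,-1,2,2],[0,2,-1,-2],[0,0,2,2],[0,0,0,2]]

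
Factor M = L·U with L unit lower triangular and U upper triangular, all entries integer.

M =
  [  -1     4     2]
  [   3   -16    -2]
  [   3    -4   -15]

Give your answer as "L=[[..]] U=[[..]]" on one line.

L=[[1,0,0],[-3,1,0],[-3,-2,1]] U=[[-1,4,2],[0,-4,4],[0,0,-1]]

  row1 -= -3·row0 → [0,-4,4]
  row2 -= -3·row0 → [0,8,-9]
  row2 -= -2·row1 → [0,0,-1]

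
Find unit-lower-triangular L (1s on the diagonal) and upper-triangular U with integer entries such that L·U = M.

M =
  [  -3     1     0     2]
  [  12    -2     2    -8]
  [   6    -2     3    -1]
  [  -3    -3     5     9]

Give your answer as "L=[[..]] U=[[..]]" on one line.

  row1 -= -4·row0 → [0,2,2,0]
  row2 -= -2·row0 → [0,0,3,3]
  row3 -= 1·row0 → [0,-4,5,7]
  row2 -= 0·row1 → [0,0,3,3]
  row3 -= -2·row1 → [0,0,9,7]
  row3 -= 3·row2 → [0,0,0,-2]

L=[[1,0,0,0],[-4,1,0,0],[-2,0,1,0],[1,-2,3,1]] U=[[-3,1,0,2],[0,2,2,0],[0,0,3,3],[0,0,0,-2]]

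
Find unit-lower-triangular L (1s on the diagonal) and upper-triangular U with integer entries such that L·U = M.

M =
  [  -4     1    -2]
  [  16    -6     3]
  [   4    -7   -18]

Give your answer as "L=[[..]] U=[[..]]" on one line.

L=[[1,0,0],[-4,1,0],[-1,3,1]] U=[[-4,1,-2],[0,-2,-5],[0,0,-5]]

  row1 -= -4·row0 → [0,-2,-5]
  row2 -= -1·row0 → [0,-6,-20]
  row2 -= 3·row1 → [0,0,-5]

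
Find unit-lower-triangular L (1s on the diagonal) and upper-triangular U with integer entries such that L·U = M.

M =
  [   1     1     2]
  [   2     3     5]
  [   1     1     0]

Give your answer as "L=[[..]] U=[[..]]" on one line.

  row1 -= 2·row0 → [0,1,1]
  row2 -= 1·row0 → [0,0,-2]
  row2 -= 0·row1 → [0,0,-2]

L=[[1,0,0],[2,1,0],[1,0,1]] U=[[1,1,2],[0,1,1],[0,0,-2]]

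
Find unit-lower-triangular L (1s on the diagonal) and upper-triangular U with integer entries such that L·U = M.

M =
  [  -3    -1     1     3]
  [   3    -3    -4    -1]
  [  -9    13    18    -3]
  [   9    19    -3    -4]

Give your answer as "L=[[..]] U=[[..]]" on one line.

  r1 -= -1·r0 → [0,-4,-3,2]
  r2 -= 3·r0 → [0,16,15,-12]
  r3 -= -3·r0 → [0,16,0,5]
  r2 -= -4·r1 → [0,0,3,-4]
  r3 -= -4·r1 → [0,0,-12,13]
  r3 -= -4·r2 → [0,0,0,-3]

L=[[1,0,0,0],[-1,1,0,0],[3,-4,1,0],[-3,-4,-4,1]] U=[[-3,-1,1,3],[0,-4,-3,2],[0,0,3,-4],[0,0,0,-3]]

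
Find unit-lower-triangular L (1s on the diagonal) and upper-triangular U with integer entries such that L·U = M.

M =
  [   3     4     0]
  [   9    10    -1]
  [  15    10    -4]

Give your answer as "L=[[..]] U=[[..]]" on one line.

  row1 -= 3·row0 → [0,-2,-1]
  row2 -= 5·row0 → [0,-10,-4]
  row2 -= 5·row1 → [0,0,1]

L=[[1,0,0],[3,1,0],[5,5,1]] U=[[3,4,0],[0,-2,-1],[0,0,1]]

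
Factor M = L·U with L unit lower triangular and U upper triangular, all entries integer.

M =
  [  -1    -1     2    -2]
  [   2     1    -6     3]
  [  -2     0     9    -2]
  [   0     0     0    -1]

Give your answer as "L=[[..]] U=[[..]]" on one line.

L=[[1,0,0,0],[-2,1,0,0],[2,-2,1,0],[0,0,0,1]] U=[[-1,-1,2,-2],[0,-1,-2,-1],[0,0,1,0],[0,0,0,-1]]

  R1 -= -2·R0 → [0,-1,-2,-1]
  R2 -= 2·R0 → [0,2,5,2]
  R3 -= 0·R0 → [0,0,0,-1]
  R2 -= -2·R1 → [0,0,1,0]
  R3 -= 0·R1 → [0,0,0,-1]
  R3 -= 0·R2 → [0,0,0,-1]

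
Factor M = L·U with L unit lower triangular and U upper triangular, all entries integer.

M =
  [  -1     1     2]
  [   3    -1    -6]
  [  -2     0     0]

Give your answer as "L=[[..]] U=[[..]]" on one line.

L=[[1,0,0],[-3,1,0],[2,-1,1]] U=[[-1,1,2],[0,2,0],[0,0,-4]]

  r1 -= -3·r0 → [0,2,0]
  r2 -= 2·r0 → [0,-2,-4]
  r2 -= -1·r1 → [0,0,-4]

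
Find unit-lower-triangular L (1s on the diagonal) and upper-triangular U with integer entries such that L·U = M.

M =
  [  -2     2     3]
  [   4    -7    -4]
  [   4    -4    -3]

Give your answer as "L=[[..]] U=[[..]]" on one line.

L=[[1,0,0],[-2,1,0],[-2,0,1]] U=[[-2,2,3],[0,-3,2],[0,0,3]]

  R1 -= -2·R0 → [0,-3,2]
  R2 -= -2·R0 → [0,0,3]
  R2 -= 0·R1 → [0,0,3]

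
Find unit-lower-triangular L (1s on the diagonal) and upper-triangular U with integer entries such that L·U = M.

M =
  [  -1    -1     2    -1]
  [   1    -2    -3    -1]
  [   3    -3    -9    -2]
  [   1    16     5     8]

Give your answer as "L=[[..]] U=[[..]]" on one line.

  row1 -= -1·row0 → [0,-3,-1,-2]
  row2 -= -3·row0 → [0,-6,-3,-5]
  row3 -= -1·row0 → [0,15,7,7]
  row2 -= 2·row1 → [0,0,-1,-1]
  row3 -= -5·row1 → [0,0,2,-3]
  row3 -= -2·row2 → [0,0,0,-5]

L=[[1,0,0,0],[-1,1,0,0],[-3,2,1,0],[-1,-5,-2,1]] U=[[-1,-1,2,-1],[0,-3,-1,-2],[0,0,-1,-1],[0,0,0,-5]]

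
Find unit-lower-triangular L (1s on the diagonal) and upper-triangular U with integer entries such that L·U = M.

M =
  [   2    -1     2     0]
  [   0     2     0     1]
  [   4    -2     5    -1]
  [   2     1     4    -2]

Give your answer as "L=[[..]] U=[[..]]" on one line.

L=[[1,0,0,0],[0,1,0,0],[2,0,1,0],[1,1,2,1]] U=[[2,-1,2,0],[0,2,0,1],[0,0,1,-1],[0,0,0,-1]]

  r1 -= 0·r0 → [0,2,0,1]
  r2 -= 2·r0 → [0,0,1,-1]
  r3 -= 1·r0 → [0,2,2,-2]
  r2 -= 0·r1 → [0,0,1,-1]
  r3 -= 1·r1 → [0,0,2,-3]
  r3 -= 2·r2 → [0,0,0,-1]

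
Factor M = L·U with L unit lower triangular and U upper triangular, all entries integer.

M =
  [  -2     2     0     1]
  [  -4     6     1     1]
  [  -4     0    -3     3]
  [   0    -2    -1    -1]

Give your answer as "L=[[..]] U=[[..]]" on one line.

  row1 -= 2·row0 → [0,2,1,-1]
  row2 -= 2·row0 → [0,-4,-3,1]
  row3 -= 0·row0 → [0,-2,-1,-1]
  row2 -= -2·row1 → [0,0,-1,-1]
  row3 -= -1·row1 → [0,0,0,-2]
  row3 -= 0·row2 → [0,0,0,-2]

L=[[1,0,0,0],[2,1,0,0],[2,-2,1,0],[0,-1,0,1]] U=[[-2,2,0,1],[0,2,1,-1],[0,0,-1,-1],[0,0,0,-2]]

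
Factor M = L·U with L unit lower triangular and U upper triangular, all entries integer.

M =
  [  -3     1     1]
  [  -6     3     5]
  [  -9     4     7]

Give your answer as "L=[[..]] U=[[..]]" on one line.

L=[[1,0,0],[2,1,0],[3,1,1]] U=[[-3,1,1],[0,1,3],[0,0,1]]

  row1 -= 2·row0 → [0,1,3]
  row2 -= 3·row0 → [0,1,4]
  row2 -= 1·row1 → [0,0,1]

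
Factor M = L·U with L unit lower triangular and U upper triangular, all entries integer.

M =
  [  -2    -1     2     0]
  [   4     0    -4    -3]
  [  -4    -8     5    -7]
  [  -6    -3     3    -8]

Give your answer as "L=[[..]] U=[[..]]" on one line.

  r1 -= -2·r0 → [0,-2,0,-3]
  r2 -= 2·r0 → [0,-6,1,-7]
  r3 -= 3·r0 → [0,0,-3,-8]
  r2 -= 3·r1 → [0,0,1,2]
  r3 -= 0·r1 → [0,0,-3,-8]
  r3 -= -3·r2 → [0,0,0,-2]

L=[[1,0,0,0],[-2,1,0,0],[2,3,1,0],[3,0,-3,1]] U=[[-2,-1,2,0],[0,-2,0,-3],[0,0,1,2],[0,0,0,-2]]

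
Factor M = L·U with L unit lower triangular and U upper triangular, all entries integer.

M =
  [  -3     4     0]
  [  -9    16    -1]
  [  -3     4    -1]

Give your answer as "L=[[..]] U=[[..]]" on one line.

L=[[1,0,0],[3,1,0],[1,0,1]] U=[[-3,4,0],[0,4,-1],[0,0,-1]]

  R1 -= 3·R0 → [0,4,-1]
  R2 -= 1·R0 → [0,0,-1]
  R2 -= 0·R1 → [0,0,-1]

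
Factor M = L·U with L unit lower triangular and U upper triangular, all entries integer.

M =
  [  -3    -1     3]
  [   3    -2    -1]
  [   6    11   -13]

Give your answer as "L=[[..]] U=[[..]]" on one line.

  R1 -= -1·R0 → [0,-3,2]
  R2 -= -2·R0 → [0,9,-7]
  R2 -= -3·R1 → [0,0,-1]

L=[[1,0,0],[-1,1,0],[-2,-3,1]] U=[[-3,-1,3],[0,-3,2],[0,0,-1]]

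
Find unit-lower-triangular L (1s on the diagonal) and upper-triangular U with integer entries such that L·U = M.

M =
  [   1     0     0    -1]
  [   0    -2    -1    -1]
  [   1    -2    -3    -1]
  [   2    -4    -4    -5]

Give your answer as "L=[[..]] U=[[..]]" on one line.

  R1 -= 0·R0 → [0,-2,-1,-1]
  R2 -= 1·R0 → [0,-2,-3,0]
  R3 -= 2·R0 → [0,-4,-4,-3]
  R2 -= 1·R1 → [0,0,-2,1]
  R3 -= 2·R1 → [0,0,-2,-1]
  R3 -= 1·R2 → [0,0,0,-2]

L=[[1,0,0,0],[0,1,0,0],[1,1,1,0],[2,2,1,1]] U=[[1,0,0,-1],[0,-2,-1,-1],[0,0,-2,1],[0,0,0,-2]]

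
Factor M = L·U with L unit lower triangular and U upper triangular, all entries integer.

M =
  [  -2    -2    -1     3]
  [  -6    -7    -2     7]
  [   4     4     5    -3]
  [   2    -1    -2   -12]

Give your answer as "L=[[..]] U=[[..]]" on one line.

L=[[1,0,0,0],[3,1,0,0],[-2,0,1,0],[-1,3,-2,1]] U=[[-2,-2,-1,3],[0,-1,1,-2],[0,0,3,3],[0,0,0,3]]

  r1 -= 3·r0 → [0,-1,1,-2]
  r2 -= -2·r0 → [0,0,3,3]
  r3 -= -1·r0 → [0,-3,-3,-9]
  r2 -= 0·r1 → [0,0,3,3]
  r3 -= 3·r1 → [0,0,-6,-3]
  r3 -= -2·r2 → [0,0,0,3]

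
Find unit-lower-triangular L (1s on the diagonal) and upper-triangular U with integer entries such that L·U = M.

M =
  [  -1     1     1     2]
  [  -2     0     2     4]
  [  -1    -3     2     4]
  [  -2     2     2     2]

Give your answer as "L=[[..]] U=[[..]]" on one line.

L=[[1,0,0,0],[2,1,0,0],[1,2,1,0],[2,0,0,1]] U=[[-1,1,1,2],[0,-2,0,0],[0,0,1,2],[0,0,0,-2]]

  R1 -= 2·R0 → [0,-2,0,0]
  R2 -= 1·R0 → [0,-4,1,2]
  R3 -= 2·R0 → [0,0,0,-2]
  R2 -= 2·R1 → [0,0,1,2]
  R3 -= 0·R1 → [0,0,0,-2]
  R3 -= 0·R2 → [0,0,0,-2]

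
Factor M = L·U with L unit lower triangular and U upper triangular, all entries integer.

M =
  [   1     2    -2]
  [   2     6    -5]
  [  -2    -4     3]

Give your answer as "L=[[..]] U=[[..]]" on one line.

  row1 -= 2·row0 → [0,2,-1]
  row2 -= -2·row0 → [0,0,-1]
  row2 -= 0·row1 → [0,0,-1]

L=[[1,0,0],[2,1,0],[-2,0,1]] U=[[1,2,-2],[0,2,-1],[0,0,-1]]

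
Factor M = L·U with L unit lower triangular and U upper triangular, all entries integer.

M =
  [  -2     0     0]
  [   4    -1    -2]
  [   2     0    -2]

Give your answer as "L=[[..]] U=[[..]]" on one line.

  R1 -= -2·R0 → [0,-1,-2]
  R2 -= -1·R0 → [0,0,-2]
  R2 -= 0·R1 → [0,0,-2]

L=[[1,0,0],[-2,1,0],[-1,0,1]] U=[[-2,0,0],[0,-1,-2],[0,0,-2]]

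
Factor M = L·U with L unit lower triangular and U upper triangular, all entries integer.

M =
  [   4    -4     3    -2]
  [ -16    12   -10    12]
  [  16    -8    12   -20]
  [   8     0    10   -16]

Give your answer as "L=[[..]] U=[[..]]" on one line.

  r1 -= -4·r0 → [0,-4,2,4]
  r2 -= 4·r0 → [0,8,0,-12]
  r3 -= 2·r0 → [0,8,4,-12]
  r2 -= -2·r1 → [0,0,4,-4]
  r3 -= -2·r1 → [0,0,8,-4]
  r3 -= 2·r2 → [0,0,0,4]

L=[[1,0,0,0],[-4,1,0,0],[4,-2,1,0],[2,-2,2,1]] U=[[4,-4,3,-2],[0,-4,2,4],[0,0,4,-4],[0,0,0,4]]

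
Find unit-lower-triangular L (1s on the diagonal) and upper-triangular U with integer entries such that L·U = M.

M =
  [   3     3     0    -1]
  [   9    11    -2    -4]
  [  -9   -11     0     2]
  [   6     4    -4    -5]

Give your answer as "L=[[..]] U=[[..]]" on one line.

L=[[1,0,0,0],[3,1,0,0],[-3,-1,1,0],[2,-1,3,1]] U=[[3,3,0,-1],[0,2,-2,-1],[0,0,-2,-2],[0,0,0,2]]

  R1 -= 3·R0 → [0,2,-2,-1]
  R2 -= -3·R0 → [0,-2,0,-1]
  R3 -= 2·R0 → [0,-2,-4,-3]
  R2 -= -1·R1 → [0,0,-2,-2]
  R3 -= -1·R1 → [0,0,-6,-4]
  R3 -= 3·R2 → [0,0,0,2]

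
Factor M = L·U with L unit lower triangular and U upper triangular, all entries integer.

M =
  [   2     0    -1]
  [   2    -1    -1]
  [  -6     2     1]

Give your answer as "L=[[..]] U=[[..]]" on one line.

L=[[1,0,0],[1,1,0],[-3,-2,1]] U=[[2,0,-1],[0,-1,0],[0,0,-2]]

  R1 -= 1·R0 → [0,-1,0]
  R2 -= -3·R0 → [0,2,-2]
  R2 -= -2·R1 → [0,0,-2]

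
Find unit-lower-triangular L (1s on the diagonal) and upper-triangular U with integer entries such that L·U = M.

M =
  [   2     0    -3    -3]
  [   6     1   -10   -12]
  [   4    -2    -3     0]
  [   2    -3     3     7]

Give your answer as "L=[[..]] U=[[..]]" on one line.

L=[[1,0,0,0],[3,1,0,0],[2,-2,1,0],[1,-3,3,1]] U=[[2,0,-3,-3],[0,1,-1,-3],[0,0,1,0],[0,0,0,1]]

  R1 -= 3·R0 → [0,1,-1,-3]
  R2 -= 2·R0 → [0,-2,3,6]
  R3 -= 1·R0 → [0,-3,6,10]
  R2 -= -2·R1 → [0,0,1,0]
  R3 -= -3·R1 → [0,0,3,1]
  R3 -= 3·R2 → [0,0,0,1]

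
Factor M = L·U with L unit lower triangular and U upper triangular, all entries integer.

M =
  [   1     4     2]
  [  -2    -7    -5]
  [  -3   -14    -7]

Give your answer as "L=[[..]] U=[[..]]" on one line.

  row1 -= -2·row0 → [0,1,-1]
  row2 -= -3·row0 → [0,-2,-1]
  row2 -= -2·row1 → [0,0,-3]

L=[[1,0,0],[-2,1,0],[-3,-2,1]] U=[[1,4,2],[0,1,-1],[0,0,-3]]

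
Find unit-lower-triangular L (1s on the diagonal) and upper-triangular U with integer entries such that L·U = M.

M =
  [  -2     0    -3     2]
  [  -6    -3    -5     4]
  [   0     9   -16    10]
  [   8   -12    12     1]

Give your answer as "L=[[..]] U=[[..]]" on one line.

  r1 -= 3·r0 → [0,-3,4,-2]
  r2 -= 0·r0 → [0,9,-16,10]
  r3 -= -4·r0 → [0,-12,0,9]
  r2 -= -3·r1 → [0,0,-4,4]
  r3 -= 4·r1 → [0,0,-16,17]
  r3 -= 4·r2 → [0,0,0,1]

L=[[1,0,0,0],[3,1,0,0],[0,-3,1,0],[-4,4,4,1]] U=[[-2,0,-3,2],[0,-3,4,-2],[0,0,-4,4],[0,0,0,1]]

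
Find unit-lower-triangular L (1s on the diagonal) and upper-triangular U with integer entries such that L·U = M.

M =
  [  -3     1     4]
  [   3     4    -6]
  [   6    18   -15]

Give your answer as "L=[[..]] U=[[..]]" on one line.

  R1 -= -1·R0 → [0,5,-2]
  R2 -= -2·R0 → [0,20,-7]
  R2 -= 4·R1 → [0,0,1]

L=[[1,0,0],[-1,1,0],[-2,4,1]] U=[[-3,1,4],[0,5,-2],[0,0,1]]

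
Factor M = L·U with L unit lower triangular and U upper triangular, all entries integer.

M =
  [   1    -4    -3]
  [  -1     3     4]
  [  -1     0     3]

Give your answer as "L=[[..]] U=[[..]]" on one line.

L=[[1,0,0],[-1,1,0],[-1,4,1]] U=[[1,-4,-3],[0,-1,1],[0,0,-4]]

  r1 -= -1·r0 → [0,-1,1]
  r2 -= -1·r0 → [0,-4,0]
  r2 -= 4·r1 → [0,0,-4]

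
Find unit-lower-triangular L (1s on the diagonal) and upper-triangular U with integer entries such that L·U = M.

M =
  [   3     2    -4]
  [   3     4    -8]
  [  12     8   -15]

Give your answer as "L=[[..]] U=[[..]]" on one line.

  row1 -= 1·row0 → [0,2,-4]
  row2 -= 4·row0 → [0,0,1]
  row2 -= 0·row1 → [0,0,1]

L=[[1,0,0],[1,1,0],[4,0,1]] U=[[3,2,-4],[0,2,-4],[0,0,1]]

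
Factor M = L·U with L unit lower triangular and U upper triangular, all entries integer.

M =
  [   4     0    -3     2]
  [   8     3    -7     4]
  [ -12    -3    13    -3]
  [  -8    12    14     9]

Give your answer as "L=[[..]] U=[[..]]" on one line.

L=[[1,0,0,0],[2,1,0,0],[-3,-1,1,0],[-2,4,4,1]] U=[[4,0,-3,2],[0,3,-1,0],[0,0,3,3],[0,0,0,1]]

  row1 -= 2·row0 → [0,3,-1,0]
  row2 -= -3·row0 → [0,-3,4,3]
  row3 -= -2·row0 → [0,12,8,13]
  row2 -= -1·row1 → [0,0,3,3]
  row3 -= 4·row1 → [0,0,12,13]
  row3 -= 4·row2 → [0,0,0,1]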